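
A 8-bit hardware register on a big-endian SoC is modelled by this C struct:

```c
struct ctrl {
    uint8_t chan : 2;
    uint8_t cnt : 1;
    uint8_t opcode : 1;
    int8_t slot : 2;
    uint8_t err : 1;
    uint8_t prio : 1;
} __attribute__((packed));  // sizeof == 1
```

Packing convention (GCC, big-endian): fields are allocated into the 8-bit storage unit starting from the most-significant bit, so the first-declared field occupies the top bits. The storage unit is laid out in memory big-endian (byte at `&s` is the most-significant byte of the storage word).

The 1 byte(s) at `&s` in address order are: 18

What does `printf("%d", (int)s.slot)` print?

-2

[0]=0x18 (big-endian) → word 0x18
chan [6+:2] = (word>>6) & 0x3 = 0
cnt [5+:1] = (word>>5) & 0x1 = 0
opcode [4+:1] = (word>>4) & 0x1 = 1
slot [2+:2] = (word>>2) & 0x3 = 2  ←
err [1+:1] = (word>>1) & 0x1 = 0
prio [0+:1] = (word>>0) & 0x1 = 0
slot signed 2b, MSB=1: 2 - 4 = -2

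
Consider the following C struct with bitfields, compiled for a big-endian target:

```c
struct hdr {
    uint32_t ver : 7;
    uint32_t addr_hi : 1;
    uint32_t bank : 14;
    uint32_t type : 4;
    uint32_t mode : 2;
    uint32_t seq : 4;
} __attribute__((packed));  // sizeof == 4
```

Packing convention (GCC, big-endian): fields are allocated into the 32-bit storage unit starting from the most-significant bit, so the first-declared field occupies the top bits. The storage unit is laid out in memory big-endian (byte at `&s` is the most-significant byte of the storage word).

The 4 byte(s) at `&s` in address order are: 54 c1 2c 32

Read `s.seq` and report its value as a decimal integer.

2

[0]=0x54 [1]=0xc1 [2]=0x2c [3]=0x32 (big-endian) → word 0x54c12c32
ver:7 @ bit 25 → (0x54c12c32>>25)&0x7f = 0x2a
addr_hi:1 @ bit 24 → (0x54c12c32>>24)&0x1 = 0x0
bank:14 @ bit 10 → (0x54c12c32>>10)&0x3fff = 0x304b
type:4 @ bit 6 → (0x54c12c32>>6)&0xf = 0x0
mode:2 @ bit 4 → (0x54c12c32>>4)&0x3 = 0x3
seq:4 @ bit 0 → (0x54c12c32>>0)&0xf = 0x2  ←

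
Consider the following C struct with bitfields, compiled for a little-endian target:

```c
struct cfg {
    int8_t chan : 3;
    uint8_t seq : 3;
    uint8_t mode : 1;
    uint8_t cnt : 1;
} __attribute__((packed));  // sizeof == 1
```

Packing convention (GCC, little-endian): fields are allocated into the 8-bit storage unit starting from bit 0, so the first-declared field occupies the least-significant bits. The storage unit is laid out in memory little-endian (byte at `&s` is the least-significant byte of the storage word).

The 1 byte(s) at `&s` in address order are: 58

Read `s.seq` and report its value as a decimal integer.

3

[0]=0x58 (little-endian) → word 0x58
chan:3 @ bit 0 → (0x58>>0)&0x7 = 0x0
seq:3 @ bit 3 → (0x58>>3)&0x7 = 0x3  ←
mode:1 @ bit 6 → (0x58>>6)&0x1 = 0x1
cnt:1 @ bit 7 → (0x58>>7)&0x1 = 0x0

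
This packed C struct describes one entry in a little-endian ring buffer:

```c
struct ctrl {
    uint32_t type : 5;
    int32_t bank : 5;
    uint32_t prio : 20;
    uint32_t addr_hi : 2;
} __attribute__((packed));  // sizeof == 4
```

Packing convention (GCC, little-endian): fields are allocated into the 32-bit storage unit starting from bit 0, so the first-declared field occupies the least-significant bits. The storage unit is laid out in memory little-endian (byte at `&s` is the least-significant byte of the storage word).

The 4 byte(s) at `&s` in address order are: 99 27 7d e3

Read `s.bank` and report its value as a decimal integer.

-4

[0]=0x99 [1]=0x27 [2]=0x7d [3]=0xe3 (little-endian) → word 0xe37d2799
type:5 @ bit 0 → (0xe37d2799>>0)&0x1f = 0x19
bank:5 @ bit 5 → (0xe37d2799>>5)&0x1f = 0x1c  ←
prio:20 @ bit 10 → (0xe37d2799>>10)&0xfffff = 0x8df49
addr_hi:2 @ bit 30 → (0xe37d2799>>30)&0x3 = 0x3
bank signed 5b, MSB=1: 28 - 32 = -4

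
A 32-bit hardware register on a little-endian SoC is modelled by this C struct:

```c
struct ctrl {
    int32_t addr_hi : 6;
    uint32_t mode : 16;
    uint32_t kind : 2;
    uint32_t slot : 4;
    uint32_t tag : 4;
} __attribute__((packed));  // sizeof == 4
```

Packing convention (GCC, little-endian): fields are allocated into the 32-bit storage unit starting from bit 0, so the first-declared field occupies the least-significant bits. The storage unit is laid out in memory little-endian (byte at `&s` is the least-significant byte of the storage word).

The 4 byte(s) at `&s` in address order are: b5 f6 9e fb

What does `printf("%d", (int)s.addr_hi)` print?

-11

[0]=0xb5 [1]=0xf6 [2]=0x9e [3]=0xfb (little-endian) → word 0xfb9ef6b5
addr_hi [0+:6] = (word>>0) & 0x3f = 53  ←
mode [6+:16] = (word>>6) & 0xffff = 31706
kind [22+:2] = (word>>22) & 0x3 = 2
slot [24+:4] = (word>>24) & 0xf = 11
tag [28+:4] = (word>>28) & 0xf = 15
addr_hi signed 6b, MSB=1: 53 - 64 = -11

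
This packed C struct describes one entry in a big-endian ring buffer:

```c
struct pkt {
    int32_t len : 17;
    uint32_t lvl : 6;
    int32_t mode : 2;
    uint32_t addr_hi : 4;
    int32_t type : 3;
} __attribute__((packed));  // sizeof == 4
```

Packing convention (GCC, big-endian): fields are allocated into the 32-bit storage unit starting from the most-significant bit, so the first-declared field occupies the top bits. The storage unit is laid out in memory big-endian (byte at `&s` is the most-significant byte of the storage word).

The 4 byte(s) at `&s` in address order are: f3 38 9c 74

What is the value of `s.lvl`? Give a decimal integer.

[0]=0xf3 [1]=0x38 [2]=0x9c [3]=0x74 (big-endian) → word 0xf3389c74
len [15+:17] = (word>>15) & 0x1ffff = 124529
lvl [9+:6] = (word>>9) & 0x3f = 14  ←
mode [7+:2] = (word>>7) & 0x3 = 0
addr_hi [3+:4] = (word>>3) & 0xf = 14
type [0+:3] = (word>>0) & 0x7 = 4

14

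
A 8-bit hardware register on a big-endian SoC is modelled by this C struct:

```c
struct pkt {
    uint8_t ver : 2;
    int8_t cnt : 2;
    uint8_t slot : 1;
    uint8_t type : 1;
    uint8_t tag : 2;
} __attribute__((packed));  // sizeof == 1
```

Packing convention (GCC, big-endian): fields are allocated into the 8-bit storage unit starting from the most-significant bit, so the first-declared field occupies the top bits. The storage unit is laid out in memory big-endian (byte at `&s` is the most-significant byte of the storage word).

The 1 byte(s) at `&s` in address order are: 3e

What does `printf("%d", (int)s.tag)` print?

[0]=0x3e (big-endian) → word 0x3e
ver:2 @ bit 6 → (0x3e>>6)&0x3 = 0x0
cnt:2 @ bit 4 → (0x3e>>4)&0x3 = 0x3
slot:1 @ bit 3 → (0x3e>>3)&0x1 = 0x1
type:1 @ bit 2 → (0x3e>>2)&0x1 = 0x1
tag:2 @ bit 0 → (0x3e>>0)&0x3 = 0x2  ←

2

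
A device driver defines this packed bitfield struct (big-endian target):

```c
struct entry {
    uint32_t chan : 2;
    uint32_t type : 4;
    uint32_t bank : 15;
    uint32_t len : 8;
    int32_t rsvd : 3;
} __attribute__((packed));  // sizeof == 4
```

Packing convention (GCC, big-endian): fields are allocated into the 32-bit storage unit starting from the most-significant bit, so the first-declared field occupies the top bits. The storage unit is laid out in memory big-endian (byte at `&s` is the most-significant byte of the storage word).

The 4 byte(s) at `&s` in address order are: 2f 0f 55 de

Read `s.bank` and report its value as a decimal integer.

25066

[0]=0x2f [1]=0x0f [2]=0x55 [3]=0xde (big-endian) → word 0x2f0f55de
chan [30+:2] = (word>>30) & 0x3 = 0
type [26+:4] = (word>>26) & 0xf = 11
bank [11+:15] = (word>>11) & 0x7fff = 25066  ←
len [3+:8] = (word>>3) & 0xff = 187
rsvd [0+:3] = (word>>0) & 0x7 = 6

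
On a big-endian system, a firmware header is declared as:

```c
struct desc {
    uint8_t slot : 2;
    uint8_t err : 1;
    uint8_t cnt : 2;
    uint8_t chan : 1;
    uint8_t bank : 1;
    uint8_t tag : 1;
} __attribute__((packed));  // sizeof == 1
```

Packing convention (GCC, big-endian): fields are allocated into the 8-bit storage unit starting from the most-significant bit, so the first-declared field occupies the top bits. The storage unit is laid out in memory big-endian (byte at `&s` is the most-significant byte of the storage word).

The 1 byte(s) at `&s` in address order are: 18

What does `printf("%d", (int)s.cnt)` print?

[0]=0x18 (big-endian) → word 0x18
slot [6+:2] = (word>>6) & 0x3 = 0
err [5+:1] = (word>>5) & 0x1 = 0
cnt [3+:2] = (word>>3) & 0x3 = 3  ←
chan [2+:1] = (word>>2) & 0x1 = 0
bank [1+:1] = (word>>1) & 0x1 = 0
tag [0+:1] = (word>>0) & 0x1 = 0

3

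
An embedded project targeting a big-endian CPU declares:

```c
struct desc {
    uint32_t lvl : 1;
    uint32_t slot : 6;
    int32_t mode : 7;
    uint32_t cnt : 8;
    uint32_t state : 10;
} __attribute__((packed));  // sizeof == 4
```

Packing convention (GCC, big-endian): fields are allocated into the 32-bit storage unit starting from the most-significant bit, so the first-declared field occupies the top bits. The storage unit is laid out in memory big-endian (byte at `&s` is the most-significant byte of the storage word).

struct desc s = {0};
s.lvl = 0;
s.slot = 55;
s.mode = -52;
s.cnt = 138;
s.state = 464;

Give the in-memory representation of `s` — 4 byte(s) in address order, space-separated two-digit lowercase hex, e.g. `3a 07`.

6f 32 29 d0

[31+:1] lvl=0 & 0x1 = 0x0; word=0x00000000
[25+:6] slot=55 & 0x3f = 0x37; word=0x6e000000
[18+:7] mode=-52 & 0x7f = 0x4c; word=0x6f300000
[10+:8] cnt=138 & 0xff = 0x8a; word=0x6f322800
[0+:10] state=464 & 0x3ff = 0x1d0; word=0x6f3229d0
word = 0x6f3229d0 → big-endian bytes:
  [0]=0x6f  [1]=0x32  [2]=0x29  [3]=0xd0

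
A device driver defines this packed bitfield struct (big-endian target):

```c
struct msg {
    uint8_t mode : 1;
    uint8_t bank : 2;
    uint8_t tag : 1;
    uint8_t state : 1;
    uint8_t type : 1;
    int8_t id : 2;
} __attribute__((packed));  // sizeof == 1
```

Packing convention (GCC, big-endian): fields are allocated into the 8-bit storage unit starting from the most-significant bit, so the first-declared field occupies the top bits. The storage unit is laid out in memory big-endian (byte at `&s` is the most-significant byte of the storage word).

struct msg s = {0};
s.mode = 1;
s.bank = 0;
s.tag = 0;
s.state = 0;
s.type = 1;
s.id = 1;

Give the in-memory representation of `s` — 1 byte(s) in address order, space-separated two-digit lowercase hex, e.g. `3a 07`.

85

mode:1 = 1 → 0x1 << 7 → word 0x80
bank:2 = 0 → 0x0 << 5 → word 0x80
tag:1 = 0 → 0x0 << 4 → word 0x80
state:1 = 0 → 0x0 << 3 → word 0x80
type:1 = 1 → 0x1 << 2 → word 0x84
id:2 = 1 → 0x1 << 0 → word 0x85
word = 0x85 → big-endian bytes:
  [0]=0x85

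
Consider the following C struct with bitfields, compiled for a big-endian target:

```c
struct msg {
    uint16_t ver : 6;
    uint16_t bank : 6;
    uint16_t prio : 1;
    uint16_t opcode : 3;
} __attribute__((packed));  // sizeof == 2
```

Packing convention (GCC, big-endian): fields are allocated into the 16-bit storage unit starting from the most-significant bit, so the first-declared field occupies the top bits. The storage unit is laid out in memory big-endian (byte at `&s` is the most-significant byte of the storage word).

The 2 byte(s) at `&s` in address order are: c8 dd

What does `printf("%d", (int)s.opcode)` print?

[0]=0xc8 [1]=0xdd (big-endian) → word 0xc8dd
ver [10+:6] = (word>>10) & 0x3f = 50
bank [4+:6] = (word>>4) & 0x3f = 13
prio [3+:1] = (word>>3) & 0x1 = 1
opcode [0+:3] = (word>>0) & 0x7 = 5  ←

5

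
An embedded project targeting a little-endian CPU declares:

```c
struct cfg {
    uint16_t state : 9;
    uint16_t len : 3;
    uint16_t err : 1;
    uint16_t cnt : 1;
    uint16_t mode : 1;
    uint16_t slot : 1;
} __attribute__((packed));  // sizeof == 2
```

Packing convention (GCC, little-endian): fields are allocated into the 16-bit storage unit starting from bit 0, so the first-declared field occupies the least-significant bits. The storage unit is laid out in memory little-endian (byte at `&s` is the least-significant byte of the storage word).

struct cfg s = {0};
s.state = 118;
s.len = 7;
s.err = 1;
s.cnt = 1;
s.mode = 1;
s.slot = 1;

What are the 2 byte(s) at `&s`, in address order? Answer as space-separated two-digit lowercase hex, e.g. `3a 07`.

76 fe

state:9 = 118 → 0x76 << 0 → word 0x0076
len:3 = 7 → 0x7 << 9 → word 0x0e76
err:1 = 1 → 0x1 << 12 → word 0x1e76
cnt:1 = 1 → 0x1 << 13 → word 0x3e76
mode:1 = 1 → 0x1 << 14 → word 0x7e76
slot:1 = 1 → 0x1 << 15 → word 0xfe76
word = 0xfe76 → little-endian bytes:
  [0]=0x76  [1]=0xfe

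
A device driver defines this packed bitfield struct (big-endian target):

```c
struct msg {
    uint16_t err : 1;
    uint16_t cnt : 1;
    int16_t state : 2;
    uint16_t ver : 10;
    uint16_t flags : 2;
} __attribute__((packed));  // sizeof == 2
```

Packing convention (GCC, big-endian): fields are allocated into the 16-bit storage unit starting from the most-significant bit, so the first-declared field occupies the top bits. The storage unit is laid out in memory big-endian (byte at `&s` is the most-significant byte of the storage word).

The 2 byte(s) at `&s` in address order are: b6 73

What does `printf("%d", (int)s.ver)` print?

412

[0]=0xb6 [1]=0x73 (big-endian) → word 0xb673
err:1 @ bit 15 → (0xb673>>15)&0x1 = 0x1
cnt:1 @ bit 14 → (0xb673>>14)&0x1 = 0x0
state:2 @ bit 12 → (0xb673>>12)&0x3 = 0x3
ver:10 @ bit 2 → (0xb673>>2)&0x3ff = 0x19c  ←
flags:2 @ bit 0 → (0xb673>>0)&0x3 = 0x3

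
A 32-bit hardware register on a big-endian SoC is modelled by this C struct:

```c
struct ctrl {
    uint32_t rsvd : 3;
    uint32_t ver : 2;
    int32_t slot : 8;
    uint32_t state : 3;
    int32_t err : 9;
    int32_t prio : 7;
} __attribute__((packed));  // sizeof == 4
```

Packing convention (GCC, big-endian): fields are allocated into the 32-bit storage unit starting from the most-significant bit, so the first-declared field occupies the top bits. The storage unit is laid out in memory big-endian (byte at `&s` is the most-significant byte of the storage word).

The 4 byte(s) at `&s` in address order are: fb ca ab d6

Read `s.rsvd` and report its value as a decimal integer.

7

[0]=0xfb [1]=0xca [2]=0xab [3]=0xd6 (big-endian) → word 0xfbcaabd6
rsvd [29+:3] = (word>>29) & 0x7 = 7  ←
ver [27+:2] = (word>>27) & 0x3 = 3
slot [19+:8] = (word>>19) & 0xff = 121
state [16+:3] = (word>>16) & 0x7 = 2
err [7+:9] = (word>>7) & 0x1ff = 343
prio [0+:7] = (word>>0) & 0x7f = 86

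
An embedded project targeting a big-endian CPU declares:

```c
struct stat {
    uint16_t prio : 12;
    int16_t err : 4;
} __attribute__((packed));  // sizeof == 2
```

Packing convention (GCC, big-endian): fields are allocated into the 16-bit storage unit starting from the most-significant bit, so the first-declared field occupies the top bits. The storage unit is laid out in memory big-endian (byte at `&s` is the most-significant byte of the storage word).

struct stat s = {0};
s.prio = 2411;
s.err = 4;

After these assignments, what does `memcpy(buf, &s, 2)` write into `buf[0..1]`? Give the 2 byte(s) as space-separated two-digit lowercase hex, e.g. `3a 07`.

96 b4

prio:12 = 2411 → 0x96b << 4 → word 0x96b0
err:4 = 4 → 0x4 << 0 → word 0x96b4
word = 0x96b4 → big-endian bytes:
  [0]=0x96  [1]=0xb4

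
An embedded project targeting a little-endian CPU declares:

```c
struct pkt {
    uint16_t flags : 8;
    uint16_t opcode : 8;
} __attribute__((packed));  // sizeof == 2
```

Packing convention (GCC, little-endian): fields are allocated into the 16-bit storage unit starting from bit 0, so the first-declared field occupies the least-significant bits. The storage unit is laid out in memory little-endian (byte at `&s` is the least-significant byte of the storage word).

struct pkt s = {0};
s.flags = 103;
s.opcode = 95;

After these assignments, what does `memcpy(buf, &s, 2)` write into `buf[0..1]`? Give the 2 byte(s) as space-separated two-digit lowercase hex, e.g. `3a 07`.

flags:8 = 103 → 0x67 << 0 → word 0x0067
opcode:8 = 95 → 0x5f << 8 → word 0x5f67
word = 0x5f67 → little-endian bytes:
  [0]=0x67  [1]=0x5f

67 5f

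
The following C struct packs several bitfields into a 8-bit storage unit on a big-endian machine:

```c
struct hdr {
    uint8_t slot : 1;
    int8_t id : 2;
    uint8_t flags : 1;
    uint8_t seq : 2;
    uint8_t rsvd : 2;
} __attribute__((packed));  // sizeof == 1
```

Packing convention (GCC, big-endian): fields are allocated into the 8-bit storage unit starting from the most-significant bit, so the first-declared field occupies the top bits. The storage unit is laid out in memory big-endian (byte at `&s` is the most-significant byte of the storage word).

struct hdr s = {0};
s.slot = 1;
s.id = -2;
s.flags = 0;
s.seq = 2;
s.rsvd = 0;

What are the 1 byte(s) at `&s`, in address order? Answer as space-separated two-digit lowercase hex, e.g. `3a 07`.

c8

[7+:1] slot=1 & 0x1 = 0x1; word=0x80
[5+:2] id=-2 & 0x3 = 0x2; word=0xc0
[4+:1] flags=0 & 0x1 = 0x0; word=0xc0
[2+:2] seq=2 & 0x3 = 0x2; word=0xc8
[0+:2] rsvd=0 & 0x3 = 0x0; word=0xc8
word = 0xc8 → big-endian bytes:
  [0]=0xc8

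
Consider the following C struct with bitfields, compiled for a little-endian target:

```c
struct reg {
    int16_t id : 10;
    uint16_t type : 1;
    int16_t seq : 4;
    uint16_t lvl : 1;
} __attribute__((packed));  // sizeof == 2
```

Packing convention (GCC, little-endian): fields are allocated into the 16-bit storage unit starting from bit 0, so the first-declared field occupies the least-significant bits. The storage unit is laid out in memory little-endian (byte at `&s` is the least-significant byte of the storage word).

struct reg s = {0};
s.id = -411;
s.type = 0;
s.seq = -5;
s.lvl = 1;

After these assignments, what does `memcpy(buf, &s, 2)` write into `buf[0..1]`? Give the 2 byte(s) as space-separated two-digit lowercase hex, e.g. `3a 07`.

65 da

[0+:10] id=-411 & 0x3ff = 0x265; word=0x0265
[10+:1] type=0 & 0x1 = 0x0; word=0x0265
[11+:4] seq=-5 & 0xf = 0xb; word=0x5a65
[15+:1] lvl=1 & 0x1 = 0x1; word=0xda65
word = 0xda65 → little-endian bytes:
  [0]=0x65  [1]=0xda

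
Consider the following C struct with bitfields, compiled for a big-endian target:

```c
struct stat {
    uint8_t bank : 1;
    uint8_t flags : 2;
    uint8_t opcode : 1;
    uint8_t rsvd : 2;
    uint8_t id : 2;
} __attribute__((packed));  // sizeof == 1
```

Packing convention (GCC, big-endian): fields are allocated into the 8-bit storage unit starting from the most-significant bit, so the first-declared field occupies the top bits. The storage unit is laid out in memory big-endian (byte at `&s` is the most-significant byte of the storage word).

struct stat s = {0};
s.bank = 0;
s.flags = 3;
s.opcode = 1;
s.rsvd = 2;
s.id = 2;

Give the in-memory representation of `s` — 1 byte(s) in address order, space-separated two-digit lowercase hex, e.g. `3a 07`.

bank:1 = 0 → 0x0 << 7 → word 0x00
flags:2 = 3 → 0x3 << 5 → word 0x60
opcode:1 = 1 → 0x1 << 4 → word 0x70
rsvd:2 = 2 → 0x2 << 2 → word 0x78
id:2 = 2 → 0x2 << 0 → word 0x7a
word = 0x7a → big-endian bytes:
  [0]=0x7a

7a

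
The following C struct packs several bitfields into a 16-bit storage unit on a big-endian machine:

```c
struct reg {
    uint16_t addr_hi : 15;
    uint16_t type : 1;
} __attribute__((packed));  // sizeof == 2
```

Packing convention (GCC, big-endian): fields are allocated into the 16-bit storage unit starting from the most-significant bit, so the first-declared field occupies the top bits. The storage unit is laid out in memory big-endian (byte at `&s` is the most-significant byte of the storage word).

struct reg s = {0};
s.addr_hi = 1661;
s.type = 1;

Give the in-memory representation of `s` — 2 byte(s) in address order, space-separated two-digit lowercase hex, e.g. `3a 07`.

0c fb

[1+:15] addr_hi=1661 & 0x7fff = 0x67d; word=0x0cfa
[0+:1] type=1 & 0x1 = 0x1; word=0x0cfb
word = 0x0cfb → big-endian bytes:
  [0]=0x0c  [1]=0xfb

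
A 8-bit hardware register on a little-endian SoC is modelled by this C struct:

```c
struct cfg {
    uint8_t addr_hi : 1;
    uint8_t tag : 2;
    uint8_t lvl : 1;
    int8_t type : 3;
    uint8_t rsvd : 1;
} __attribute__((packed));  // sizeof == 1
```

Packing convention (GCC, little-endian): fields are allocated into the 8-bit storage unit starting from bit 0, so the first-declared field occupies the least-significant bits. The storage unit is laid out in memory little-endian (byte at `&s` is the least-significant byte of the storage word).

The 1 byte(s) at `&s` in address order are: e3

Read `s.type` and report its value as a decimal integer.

-2

[0]=0xe3 (little-endian) → word 0xe3
addr_hi:1 @ bit 0 → (0xe3>>0)&0x1 = 0x1
tag:2 @ bit 1 → (0xe3>>1)&0x3 = 0x1
lvl:1 @ bit 3 → (0xe3>>3)&0x1 = 0x0
type:3 @ bit 4 → (0xe3>>4)&0x7 = 0x6  ←
rsvd:1 @ bit 7 → (0xe3>>7)&0x1 = 0x1
type signed 3b, MSB=1: 6 - 8 = -2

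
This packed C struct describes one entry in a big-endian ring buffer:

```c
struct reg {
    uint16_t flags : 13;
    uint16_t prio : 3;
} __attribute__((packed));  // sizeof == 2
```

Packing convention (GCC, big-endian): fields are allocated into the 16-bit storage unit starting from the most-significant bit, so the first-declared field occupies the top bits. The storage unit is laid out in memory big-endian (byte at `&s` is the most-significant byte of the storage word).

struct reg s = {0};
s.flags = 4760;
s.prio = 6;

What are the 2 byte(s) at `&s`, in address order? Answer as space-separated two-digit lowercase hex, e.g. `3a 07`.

94 c6

flags:13 = 4760 → 0x1298 << 3 → word 0x94c0
prio:3 = 6 → 0x6 << 0 → word 0x94c6
word = 0x94c6 → big-endian bytes:
  [0]=0x94  [1]=0xc6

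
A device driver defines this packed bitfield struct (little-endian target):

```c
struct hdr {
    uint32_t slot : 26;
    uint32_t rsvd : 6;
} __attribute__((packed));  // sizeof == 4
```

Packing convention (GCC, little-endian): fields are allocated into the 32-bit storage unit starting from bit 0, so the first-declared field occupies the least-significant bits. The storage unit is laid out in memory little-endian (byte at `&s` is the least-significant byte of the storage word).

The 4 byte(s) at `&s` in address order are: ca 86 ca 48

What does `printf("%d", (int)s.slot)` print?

13272778

[0]=0xca [1]=0x86 [2]=0xca [3]=0x48 (little-endian) → word 0x48ca86ca
slot:26 @ bit 0 → (0x48ca86ca>>0)&0x3ffffff = 0xca86ca  ←
rsvd:6 @ bit 26 → (0x48ca86ca>>26)&0x3f = 0x12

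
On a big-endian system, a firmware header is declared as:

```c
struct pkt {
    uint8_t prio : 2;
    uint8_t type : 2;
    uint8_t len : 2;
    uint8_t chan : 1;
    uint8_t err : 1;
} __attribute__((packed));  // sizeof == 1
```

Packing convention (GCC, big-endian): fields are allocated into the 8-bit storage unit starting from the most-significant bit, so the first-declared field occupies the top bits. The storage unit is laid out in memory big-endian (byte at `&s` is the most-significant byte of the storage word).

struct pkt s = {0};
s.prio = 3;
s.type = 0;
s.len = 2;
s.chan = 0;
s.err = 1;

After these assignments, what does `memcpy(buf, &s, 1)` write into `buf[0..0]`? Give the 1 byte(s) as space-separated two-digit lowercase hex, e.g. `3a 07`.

prio:2 = 3 → 0x3 << 6 → word 0xc0
type:2 = 0 → 0x0 << 4 → word 0xc0
len:2 = 2 → 0x2 << 2 → word 0xc8
chan:1 = 0 → 0x0 << 1 → word 0xc8
err:1 = 1 → 0x1 << 0 → word 0xc9
word = 0xc9 → big-endian bytes:
  [0]=0xc9

c9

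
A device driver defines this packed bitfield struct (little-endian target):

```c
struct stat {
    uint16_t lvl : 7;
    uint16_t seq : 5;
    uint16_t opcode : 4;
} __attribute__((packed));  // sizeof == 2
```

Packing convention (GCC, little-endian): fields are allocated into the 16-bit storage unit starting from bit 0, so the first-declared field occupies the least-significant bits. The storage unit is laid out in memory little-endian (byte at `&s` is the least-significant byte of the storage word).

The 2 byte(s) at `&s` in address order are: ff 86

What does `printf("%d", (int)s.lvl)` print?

[0]=0xff [1]=0x86 (little-endian) → word 0x86ff
lvl:7 @ bit 0 → (0x86ff>>0)&0x7f = 0x7f  ←
seq:5 @ bit 7 → (0x86ff>>7)&0x1f = 0xd
opcode:4 @ bit 12 → (0x86ff>>12)&0xf = 0x8

127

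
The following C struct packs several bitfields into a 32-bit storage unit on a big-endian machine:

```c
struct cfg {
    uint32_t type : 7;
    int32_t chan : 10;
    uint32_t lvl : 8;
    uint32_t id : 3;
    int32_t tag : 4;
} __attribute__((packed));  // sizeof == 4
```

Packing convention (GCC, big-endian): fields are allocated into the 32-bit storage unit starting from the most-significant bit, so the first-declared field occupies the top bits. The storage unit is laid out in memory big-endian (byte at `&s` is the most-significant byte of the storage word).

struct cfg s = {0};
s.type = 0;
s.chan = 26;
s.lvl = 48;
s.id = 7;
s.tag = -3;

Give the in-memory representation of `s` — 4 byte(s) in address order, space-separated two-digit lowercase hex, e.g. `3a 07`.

type (7b) val=0 bits=0x0 at bit 25: 0x00000000
chan (10b) val=26 bits=0x1a at bit 15: 0x000d0000
lvl (8b) val=48 bits=0x30 at bit 7: 0x000d1800
id (3b) val=7 bits=0x7 at bit 4: 0x000d1870
tag (4b) val=-3 bits=0xd at bit 0: 0x000d187d
word = 0x000d187d → big-endian bytes:
  [0]=0x00  [1]=0x0d  [2]=0x18  [3]=0x7d

00 0d 18 7d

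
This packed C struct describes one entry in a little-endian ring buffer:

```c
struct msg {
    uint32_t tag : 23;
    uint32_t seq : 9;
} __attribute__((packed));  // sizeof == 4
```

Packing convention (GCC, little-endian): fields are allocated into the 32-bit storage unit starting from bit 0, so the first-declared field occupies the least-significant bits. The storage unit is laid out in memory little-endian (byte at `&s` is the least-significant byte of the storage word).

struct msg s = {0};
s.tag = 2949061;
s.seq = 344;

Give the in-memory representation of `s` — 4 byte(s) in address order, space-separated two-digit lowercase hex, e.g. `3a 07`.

[0+:23] tag=2949061 & 0x7fffff = 0x2cffc5; word=0x002cffc5
[23+:9] seq=344 & 0x1ff = 0x158; word=0xac2cffc5
word = 0xac2cffc5 → little-endian bytes:
  [0]=0xc5  [1]=0xff  [2]=0x2c  [3]=0xac

c5 ff 2c ac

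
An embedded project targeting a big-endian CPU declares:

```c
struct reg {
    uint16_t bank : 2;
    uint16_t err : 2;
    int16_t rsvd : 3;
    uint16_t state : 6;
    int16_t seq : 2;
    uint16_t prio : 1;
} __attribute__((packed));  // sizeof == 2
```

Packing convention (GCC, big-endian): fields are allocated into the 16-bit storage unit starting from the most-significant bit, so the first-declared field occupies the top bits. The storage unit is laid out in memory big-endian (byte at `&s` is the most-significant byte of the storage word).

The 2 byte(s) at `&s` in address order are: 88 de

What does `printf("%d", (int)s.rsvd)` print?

[0]=0x88 [1]=0xde (big-endian) → word 0x88de
bank:2 @ bit 14 → (0x88de>>14)&0x3 = 0x2
err:2 @ bit 12 → (0x88de>>12)&0x3 = 0x0
rsvd:3 @ bit 9 → (0x88de>>9)&0x7 = 0x4  ←
state:6 @ bit 3 → (0x88de>>3)&0x3f = 0x1b
seq:2 @ bit 1 → (0x88de>>1)&0x3 = 0x3
prio:1 @ bit 0 → (0x88de>>0)&0x1 = 0x0
rsvd signed 3b, MSB=1: 4 - 8 = -4

-4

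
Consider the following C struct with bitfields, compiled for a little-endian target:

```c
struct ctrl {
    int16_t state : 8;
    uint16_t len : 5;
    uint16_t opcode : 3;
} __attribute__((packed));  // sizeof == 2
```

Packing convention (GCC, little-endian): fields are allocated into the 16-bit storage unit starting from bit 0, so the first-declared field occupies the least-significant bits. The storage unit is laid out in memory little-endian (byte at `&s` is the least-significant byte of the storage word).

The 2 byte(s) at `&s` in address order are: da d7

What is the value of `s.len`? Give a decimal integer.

23

[0]=0xda [1]=0xd7 (little-endian) → word 0xd7da
state:8 @ bit 0 → (0xd7da>>0)&0xff = 0xda
len:5 @ bit 8 → (0xd7da>>8)&0x1f = 0x17  ←
opcode:3 @ bit 13 → (0xd7da>>13)&0x7 = 0x6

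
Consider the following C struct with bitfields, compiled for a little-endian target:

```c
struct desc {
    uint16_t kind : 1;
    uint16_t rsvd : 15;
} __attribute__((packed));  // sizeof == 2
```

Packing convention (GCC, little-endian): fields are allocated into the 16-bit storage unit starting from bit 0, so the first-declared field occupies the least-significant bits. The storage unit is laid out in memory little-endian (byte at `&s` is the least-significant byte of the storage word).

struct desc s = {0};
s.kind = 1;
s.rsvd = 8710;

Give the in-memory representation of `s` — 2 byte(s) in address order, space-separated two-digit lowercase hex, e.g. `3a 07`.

0d 44

kind (1b) val=1 bits=0x1 at bit 0: 0x0001
rsvd (15b) val=8710 bits=0x2206 at bit 1: 0x440d
word = 0x440d → little-endian bytes:
  [0]=0x0d  [1]=0x44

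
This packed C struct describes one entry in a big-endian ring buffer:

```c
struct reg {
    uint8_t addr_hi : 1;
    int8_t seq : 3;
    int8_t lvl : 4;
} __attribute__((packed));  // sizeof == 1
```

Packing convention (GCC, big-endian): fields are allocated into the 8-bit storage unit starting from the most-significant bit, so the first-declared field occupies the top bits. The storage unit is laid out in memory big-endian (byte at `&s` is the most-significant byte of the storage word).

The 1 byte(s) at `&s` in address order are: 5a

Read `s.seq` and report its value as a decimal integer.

-3

[0]=0x5a (big-endian) → word 0x5a
addr_hi [7+:1] = (word>>7) & 0x1 = 0
seq [4+:3] = (word>>4) & 0x7 = 5  ←
lvl [0+:4] = (word>>0) & 0xf = 10
seq signed 3b, MSB=1: 5 - 8 = -3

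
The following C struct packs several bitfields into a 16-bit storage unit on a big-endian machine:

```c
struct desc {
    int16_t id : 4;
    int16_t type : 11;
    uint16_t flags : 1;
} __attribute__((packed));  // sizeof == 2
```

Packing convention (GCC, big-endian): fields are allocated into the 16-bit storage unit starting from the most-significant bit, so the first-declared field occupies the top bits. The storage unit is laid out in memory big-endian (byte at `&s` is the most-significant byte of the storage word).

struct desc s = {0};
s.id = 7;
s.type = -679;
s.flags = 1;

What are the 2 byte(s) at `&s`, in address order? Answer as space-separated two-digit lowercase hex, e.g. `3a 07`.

7a b3

id:4 = 7 → 0x7 << 12 → word 0x7000
type:11 = -679 → 0x559 << 1 → word 0x7ab2
flags:1 = 1 → 0x1 << 0 → word 0x7ab3
word = 0x7ab3 → big-endian bytes:
  [0]=0x7a  [1]=0xb3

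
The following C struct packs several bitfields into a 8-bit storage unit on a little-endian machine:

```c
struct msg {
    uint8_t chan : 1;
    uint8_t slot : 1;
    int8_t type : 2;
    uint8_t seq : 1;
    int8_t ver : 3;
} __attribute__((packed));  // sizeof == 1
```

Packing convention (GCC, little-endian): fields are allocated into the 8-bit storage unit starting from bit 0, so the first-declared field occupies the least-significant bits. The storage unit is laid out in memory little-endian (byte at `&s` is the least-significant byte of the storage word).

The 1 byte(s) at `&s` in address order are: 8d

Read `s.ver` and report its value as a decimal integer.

-4

[0]=0x8d (little-endian) → word 0x8d
chan [0+:1] = (word>>0) & 0x1 = 1
slot [1+:1] = (word>>1) & 0x1 = 0
type [2+:2] = (word>>2) & 0x3 = 3
seq [4+:1] = (word>>4) & 0x1 = 0
ver [5+:3] = (word>>5) & 0x7 = 4  ←
ver signed 3b, MSB=1: 4 - 8 = -4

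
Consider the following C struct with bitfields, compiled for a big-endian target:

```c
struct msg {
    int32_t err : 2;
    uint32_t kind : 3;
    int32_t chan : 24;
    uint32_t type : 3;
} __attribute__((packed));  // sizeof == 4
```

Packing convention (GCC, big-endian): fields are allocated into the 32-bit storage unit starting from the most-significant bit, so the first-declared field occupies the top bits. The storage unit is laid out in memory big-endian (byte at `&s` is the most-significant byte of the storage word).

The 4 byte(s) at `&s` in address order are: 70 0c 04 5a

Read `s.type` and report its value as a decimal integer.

[0]=0x70 [1]=0x0c [2]=0x04 [3]=0x5a (big-endian) → word 0x700c045a
err [30+:2] = (word>>30) & 0x3 = 1
kind [27+:3] = (word>>27) & 0x7 = 6
chan [3+:24] = (word>>3) & 0xffffff = 98443
type [0+:3] = (word>>0) & 0x7 = 2  ←

2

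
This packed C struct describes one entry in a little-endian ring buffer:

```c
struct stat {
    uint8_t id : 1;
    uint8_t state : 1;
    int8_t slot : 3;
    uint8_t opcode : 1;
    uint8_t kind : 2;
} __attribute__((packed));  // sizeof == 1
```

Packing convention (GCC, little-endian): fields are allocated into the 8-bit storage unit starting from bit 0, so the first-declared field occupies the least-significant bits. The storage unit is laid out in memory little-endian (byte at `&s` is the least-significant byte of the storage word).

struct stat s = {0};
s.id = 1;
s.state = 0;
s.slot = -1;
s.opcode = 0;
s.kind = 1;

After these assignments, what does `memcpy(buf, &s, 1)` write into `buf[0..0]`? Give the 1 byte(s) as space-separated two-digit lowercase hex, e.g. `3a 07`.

id:1 = 1 → 0x1 << 0 → word 0x01
state:1 = 0 → 0x0 << 1 → word 0x01
slot:3 = -1 → 0x7 << 2 → word 0x1d
opcode:1 = 0 → 0x0 << 5 → word 0x1d
kind:2 = 1 → 0x1 << 6 → word 0x5d
word = 0x5d → little-endian bytes:
  [0]=0x5d

5d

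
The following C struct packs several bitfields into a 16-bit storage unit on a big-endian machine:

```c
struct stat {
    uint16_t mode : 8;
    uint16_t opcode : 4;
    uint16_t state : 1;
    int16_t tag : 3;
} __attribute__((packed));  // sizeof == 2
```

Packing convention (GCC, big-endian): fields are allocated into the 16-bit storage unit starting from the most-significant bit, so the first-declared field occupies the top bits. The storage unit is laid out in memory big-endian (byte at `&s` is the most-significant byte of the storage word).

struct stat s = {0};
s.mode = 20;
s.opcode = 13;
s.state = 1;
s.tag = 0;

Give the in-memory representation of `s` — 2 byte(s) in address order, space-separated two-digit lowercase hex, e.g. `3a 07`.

14 d8

mode (8b) val=20 bits=0x14 at bit 8: 0x1400
opcode (4b) val=13 bits=0xd at bit 4: 0x14d0
state (1b) val=1 bits=0x1 at bit 3: 0x14d8
tag (3b) val=0 bits=0x0 at bit 0: 0x14d8
word = 0x14d8 → big-endian bytes:
  [0]=0x14  [1]=0xd8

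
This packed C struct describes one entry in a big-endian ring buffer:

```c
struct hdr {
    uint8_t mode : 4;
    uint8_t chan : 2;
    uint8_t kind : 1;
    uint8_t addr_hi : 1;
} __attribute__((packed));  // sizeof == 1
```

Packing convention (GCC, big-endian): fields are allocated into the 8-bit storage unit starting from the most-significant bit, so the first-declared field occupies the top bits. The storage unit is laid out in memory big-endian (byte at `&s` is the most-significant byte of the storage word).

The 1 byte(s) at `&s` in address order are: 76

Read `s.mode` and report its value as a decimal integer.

7

[0]=0x76 (big-endian) → word 0x76
mode:4 @ bit 4 → (0x76>>4)&0xf = 0x7  ←
chan:2 @ bit 2 → (0x76>>2)&0x3 = 0x1
kind:1 @ bit 1 → (0x76>>1)&0x1 = 0x1
addr_hi:1 @ bit 0 → (0x76>>0)&0x1 = 0x0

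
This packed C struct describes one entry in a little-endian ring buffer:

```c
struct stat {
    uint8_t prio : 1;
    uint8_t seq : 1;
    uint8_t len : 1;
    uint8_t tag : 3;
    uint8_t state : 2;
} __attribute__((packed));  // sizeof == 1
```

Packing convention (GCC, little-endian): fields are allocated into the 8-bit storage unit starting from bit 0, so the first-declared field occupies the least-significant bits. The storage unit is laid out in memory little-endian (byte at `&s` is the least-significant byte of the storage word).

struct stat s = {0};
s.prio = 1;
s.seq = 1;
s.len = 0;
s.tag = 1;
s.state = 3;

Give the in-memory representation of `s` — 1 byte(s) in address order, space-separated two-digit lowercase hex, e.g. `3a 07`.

cb

prio (1b) val=1 bits=0x1 at bit 0: 0x01
seq (1b) val=1 bits=0x1 at bit 1: 0x03
len (1b) val=0 bits=0x0 at bit 2: 0x03
tag (3b) val=1 bits=0x1 at bit 3: 0x0b
state (2b) val=3 bits=0x3 at bit 6: 0xcb
word = 0xcb → little-endian bytes:
  [0]=0xcb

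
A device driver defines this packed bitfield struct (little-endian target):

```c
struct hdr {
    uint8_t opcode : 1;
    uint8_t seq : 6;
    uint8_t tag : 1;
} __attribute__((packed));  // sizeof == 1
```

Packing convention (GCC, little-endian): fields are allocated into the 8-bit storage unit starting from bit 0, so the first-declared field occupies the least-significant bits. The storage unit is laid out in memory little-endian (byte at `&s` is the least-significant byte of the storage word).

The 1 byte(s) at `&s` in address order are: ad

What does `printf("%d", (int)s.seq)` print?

[0]=0xad (little-endian) → word 0xad
opcode:1 @ bit 0 → (0xad>>0)&0x1 = 0x1
seq:6 @ bit 1 → (0xad>>1)&0x3f = 0x16  ←
tag:1 @ bit 7 → (0xad>>7)&0x1 = 0x1

22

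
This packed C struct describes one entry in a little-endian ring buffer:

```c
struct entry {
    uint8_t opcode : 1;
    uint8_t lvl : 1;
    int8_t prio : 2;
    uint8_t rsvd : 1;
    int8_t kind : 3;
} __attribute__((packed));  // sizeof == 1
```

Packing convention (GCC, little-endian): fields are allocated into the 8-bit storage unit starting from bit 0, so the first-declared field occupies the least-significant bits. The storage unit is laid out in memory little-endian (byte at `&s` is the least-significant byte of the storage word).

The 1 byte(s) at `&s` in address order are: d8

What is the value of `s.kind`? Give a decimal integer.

[0]=0xd8 (little-endian) → word 0xd8
opcode:1 @ bit 0 → (0xd8>>0)&0x1 = 0x0
lvl:1 @ bit 1 → (0xd8>>1)&0x1 = 0x0
prio:2 @ bit 2 → (0xd8>>2)&0x3 = 0x2
rsvd:1 @ bit 4 → (0xd8>>4)&0x1 = 0x1
kind:3 @ bit 5 → (0xd8>>5)&0x7 = 0x6  ←
kind signed 3b, MSB=1: 6 - 8 = -2

-2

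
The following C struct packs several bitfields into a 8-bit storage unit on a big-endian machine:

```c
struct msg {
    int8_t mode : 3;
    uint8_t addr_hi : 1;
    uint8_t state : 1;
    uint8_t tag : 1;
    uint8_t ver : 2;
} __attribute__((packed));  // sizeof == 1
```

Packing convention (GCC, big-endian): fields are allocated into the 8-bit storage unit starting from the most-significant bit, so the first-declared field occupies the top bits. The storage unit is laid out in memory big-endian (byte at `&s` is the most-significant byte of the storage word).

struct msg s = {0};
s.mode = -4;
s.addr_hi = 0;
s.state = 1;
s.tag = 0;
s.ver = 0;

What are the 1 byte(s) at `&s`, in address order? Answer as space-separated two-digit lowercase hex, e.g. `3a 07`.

88

mode:3 = -4 → 0x4 << 5 → word 0x80
addr_hi:1 = 0 → 0x0 << 4 → word 0x80
state:1 = 1 → 0x1 << 3 → word 0x88
tag:1 = 0 → 0x0 << 2 → word 0x88
ver:2 = 0 → 0x0 << 0 → word 0x88
word = 0x88 → big-endian bytes:
  [0]=0x88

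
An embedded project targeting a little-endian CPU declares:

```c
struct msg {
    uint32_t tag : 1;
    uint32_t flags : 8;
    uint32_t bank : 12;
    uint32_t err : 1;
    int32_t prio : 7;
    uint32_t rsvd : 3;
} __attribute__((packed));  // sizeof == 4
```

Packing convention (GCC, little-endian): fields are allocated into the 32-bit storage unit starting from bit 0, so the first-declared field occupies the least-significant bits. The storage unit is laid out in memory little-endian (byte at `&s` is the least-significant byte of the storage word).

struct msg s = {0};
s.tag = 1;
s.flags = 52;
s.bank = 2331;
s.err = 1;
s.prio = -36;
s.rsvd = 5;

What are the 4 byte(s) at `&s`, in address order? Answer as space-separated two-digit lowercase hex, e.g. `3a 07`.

69 36 32 b7

[0+:1] tag=1 & 0x1 = 0x1; word=0x00000001
[1+:8] flags=52 & 0xff = 0x34; word=0x00000069
[9+:12] bank=2331 & 0xfff = 0x91b; word=0x00123669
[21+:1] err=1 & 0x1 = 0x1; word=0x00323669
[22+:7] prio=-36 & 0x7f = 0x5c; word=0x17323669
[29+:3] rsvd=5 & 0x7 = 0x5; word=0xb7323669
word = 0xb7323669 → little-endian bytes:
  [0]=0x69  [1]=0x36  [2]=0x32  [3]=0xb7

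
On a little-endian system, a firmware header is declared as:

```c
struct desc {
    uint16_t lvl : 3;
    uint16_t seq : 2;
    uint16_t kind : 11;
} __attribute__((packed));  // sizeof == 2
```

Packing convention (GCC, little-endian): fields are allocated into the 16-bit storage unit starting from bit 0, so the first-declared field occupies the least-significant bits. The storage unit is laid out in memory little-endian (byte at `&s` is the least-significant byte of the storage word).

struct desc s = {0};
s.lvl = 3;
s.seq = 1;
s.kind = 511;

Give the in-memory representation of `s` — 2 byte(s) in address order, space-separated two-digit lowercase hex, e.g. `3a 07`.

[0+:3] lvl=3 & 0x7 = 0x3; word=0x0003
[3+:2] seq=1 & 0x3 = 0x1; word=0x000b
[5+:11] kind=511 & 0x7ff = 0x1ff; word=0x3feb
word = 0x3feb → little-endian bytes:
  [0]=0xeb  [1]=0x3f

eb 3f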